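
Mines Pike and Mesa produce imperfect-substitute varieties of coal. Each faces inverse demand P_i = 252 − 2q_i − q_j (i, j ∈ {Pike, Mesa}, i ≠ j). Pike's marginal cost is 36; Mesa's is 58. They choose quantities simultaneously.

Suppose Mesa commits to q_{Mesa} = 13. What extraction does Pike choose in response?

Mine Pike's profit: π = q_{Pike}(252 − 2q_{Pike} − q_{Mesa}) − 36q_{Pike}.
∂π/∂q_{Pike} = 216 − 4q_{Pike} − q_{Mesa} = 0 ⇒ q_{Pike} = 54 − 0.25q_{Mesa}.
At q_{Mesa} = 13: q_{Pike} = 54 − 0.25·13 = 50.75.

50.75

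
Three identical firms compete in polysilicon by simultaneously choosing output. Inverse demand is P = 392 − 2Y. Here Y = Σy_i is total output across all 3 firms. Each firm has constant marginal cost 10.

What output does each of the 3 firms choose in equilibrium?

47.75

A representative firm's profit is π_i = y_i(392 − 2Y) − 10y_i, with Y = y_i + Σ_{j≠i} y_j.
First-order condition: 382 − 4y_i − 2Σ_{j≠i} y_j = 0.
With identical firms, set every y_j = y: then 382 − 4y − 4y = 0, i.e. y = 382/8 = 47.75.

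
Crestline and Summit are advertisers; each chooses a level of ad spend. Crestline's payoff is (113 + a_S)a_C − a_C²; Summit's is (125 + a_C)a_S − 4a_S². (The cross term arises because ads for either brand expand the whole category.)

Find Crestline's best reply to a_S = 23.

68

Expanding Crestline's payoff: 113a_C + a_Sa_C − a_C².
∂π/∂a_C = 113 + a_S − 2a_C = 0, so a_C = 56.5 + 0.5a_S.
At a_S = 23: a_C = 56.5 + 0.5·23 = 68.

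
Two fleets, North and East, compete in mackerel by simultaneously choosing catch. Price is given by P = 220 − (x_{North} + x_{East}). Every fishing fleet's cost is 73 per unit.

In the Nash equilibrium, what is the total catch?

98

Fishing fleet North's profit: π = x_{North}(220 − (x_{North} + x_{East})) − 73x_{North}.
∂π/∂x_{North} = 147 − 2x_{North} − x_{East} = 0, so x_{North} = 73.5 − 0.5x_{East}.
Setting x_{North} = x_{East} in the reaction function: x_{North} = 73.5 − 0.5x_{North}, so x_{North} = 73.5 / 1.5 = 49.
Total catch: 49 + 49 = 98.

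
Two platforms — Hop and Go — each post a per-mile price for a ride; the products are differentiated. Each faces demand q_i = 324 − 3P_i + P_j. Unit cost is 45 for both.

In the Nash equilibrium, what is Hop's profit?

Hop's profit: π = (P_{Hop} − 45)(324 − 3P_{Hop} + P_{Go}).
∂π/∂P_{Hop} = 459 − 6P_{Hop} + P_{Go} = 0 ⇒ P_{Hop} = 76.5 + (1/6)P_{Go}.
Setting P_{Hop} = P_{Go} in the reaction function: P_{Hop} = 76.5 + (1/6)P_{Hop}, so P_{Hop} = 76.5 / (5/6) = 91.8.
q_{Hop} = 324 − 3·91.8 + 91.8 = 140.4.
Profit = (91.8 − 45)·140.4 = 6570.72.

6570.72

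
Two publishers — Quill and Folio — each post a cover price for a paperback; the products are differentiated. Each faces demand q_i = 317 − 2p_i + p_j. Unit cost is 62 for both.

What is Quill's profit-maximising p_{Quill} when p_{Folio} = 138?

144.75

Quill's profit: π = (p_{Quill} − 62)(317 − 2p_{Quill} + p_{Folio}).
∂π/∂p_{Quill} = 441 − 4p_{Quill} + p_{Folio} = 0 ⇒ p_{Quill} = 110.25 + 0.25p_{Folio}.
At p_{Folio} = 138: p_{Quill} = 110.25 + 0.25·138 = 144.75.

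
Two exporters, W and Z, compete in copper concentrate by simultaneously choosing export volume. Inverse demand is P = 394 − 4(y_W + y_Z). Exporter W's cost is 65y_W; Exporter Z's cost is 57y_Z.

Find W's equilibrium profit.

Exporter W's profit: π = y_W(394 − 4(y_W + y_Z)) − 65y_W.
∂π/∂y_W = 329 − 8y_W − 4y_Z = 0, so y_W = 41.125 − 0.5y_Z.
By the same steps for Z: y_Z = 42.125 − 0.5y_W.
Substituting the second reaction function into the first: y_W = 41.125 − 0.5(42.125 − 0.5y_W), which gives 0.75y_W = 20.0625 ⇒ y_W = 26.75.
Then y_Z = 42.125 − 0.5·26.75 = 28.75.
Price P = 394 − 4·55.5 = 172.
W's profit: (172 − 65)·26.75 = 2862.25.

2862.25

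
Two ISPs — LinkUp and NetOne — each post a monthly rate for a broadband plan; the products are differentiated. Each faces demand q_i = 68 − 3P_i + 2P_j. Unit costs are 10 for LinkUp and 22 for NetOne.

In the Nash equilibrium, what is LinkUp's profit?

LinkUp's profit: π = (P_{LinkUp} − 10)(68 − 3P_{LinkUp} + 2P_{NetOne}).
∂π/∂P_{LinkUp} = 98 − 6P_{LinkUp} + 2P_{NetOne} = 0 ⇒ P_{LinkUp} = 49/3 + (1/3)P_{NetOne}.
Similarly P_{NetOne} = 67/3 + (1/3)P_{LinkUp}.
Plugging P_{NetOne} into LinkUp's best response: P_{LinkUp} = 49/3 + (1/3)(67/3 + (1/3)P_{LinkUp}) ⇒ (8/9)P_{LinkUp} = 214/9, so P_{LinkUp} = 26.75.
Then P_{NetOne} = 67/3 + (1/3)·26.75 = 31.25.
q_{LinkUp} = 68 − 3·26.75 + 2·31.25 = 50.25.
Profit = (26.75 − 10)·50.25 = 841.6875.

841.6875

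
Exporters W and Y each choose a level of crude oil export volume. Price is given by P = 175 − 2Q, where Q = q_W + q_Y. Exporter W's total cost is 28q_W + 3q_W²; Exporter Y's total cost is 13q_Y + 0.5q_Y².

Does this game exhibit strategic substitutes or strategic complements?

strategic substitutes

Exporter W's profit: π = q_W(175 − 2(q_W + q_Y)) − 28q_W − 3q_W².
∂π/∂q_W = 147 − 10q_W − 2q_Y = 0, so q_W = 14.7 − 0.2q_Y.
The best-response slope dq_W/dq_Y = −0.2 < 0: the reaction function is downward-sloping, so the choices are strategic substitutes.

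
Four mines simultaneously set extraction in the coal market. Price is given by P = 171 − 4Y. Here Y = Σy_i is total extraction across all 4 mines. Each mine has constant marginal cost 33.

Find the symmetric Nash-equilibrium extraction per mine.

6.9

A representative mine's profit is π_i = y_i(171 − 4Y) − 33y_i, with Y = y_i + Σ_{j≠i} y_j.
First-order condition: 138 − 8y_i − 4Σ_{j≠i} y_j = 0.
In a symmetric equilibrium every mine chooses the same y, so Σ_{j≠i} y_j = 3y. The condition becomes 138 − 20y = 0, giving y = 138/20 = 6.9.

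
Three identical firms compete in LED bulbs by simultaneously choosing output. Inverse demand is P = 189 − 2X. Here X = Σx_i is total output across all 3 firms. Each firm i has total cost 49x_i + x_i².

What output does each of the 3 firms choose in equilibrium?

14

A representative firm's profit is π_i = x_i(189 − 2X) − 49x_i − x_i², with X = x_i + Σ_{j≠i} x_j.
First-order condition: 140 − 6x_i − 2Σ_{j≠i} x_j = 0.
With identical firms, set every x_j = x: then 140 − 6x − 4x = 0, i.e. x = 140/10 = 14.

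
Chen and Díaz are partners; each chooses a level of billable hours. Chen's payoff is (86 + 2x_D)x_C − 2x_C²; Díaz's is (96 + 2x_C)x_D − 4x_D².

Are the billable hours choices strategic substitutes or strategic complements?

Expanding Chen's payoff: 86x_C + 2x_Dx_C − 2x_C².
∂π/∂x_C = 86 + 2x_D − 4x_C = 0, so x_C = 21.5 + 0.5x_D.
The best-response slope dx_C/dx_D = 0.5 > 0: the reaction function is upward-sloping, so the choices are strategic complements.

strategic complements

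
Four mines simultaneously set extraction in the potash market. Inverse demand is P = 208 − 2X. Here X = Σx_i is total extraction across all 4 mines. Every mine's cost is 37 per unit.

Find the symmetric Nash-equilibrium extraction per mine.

17.1

A representative mine's profit is π_i = x_i(208 − 2X) − 37x_i, with X = x_i + Σ_{j≠i} x_j.
First-order condition: 171 − 4x_i − 2Σ_{j≠i} x_j = 0.
Imposing symmetry (x_j = x for all j) turns Σ_{j≠i} x_j into 3x, so 171 = 10x and x = 17.1.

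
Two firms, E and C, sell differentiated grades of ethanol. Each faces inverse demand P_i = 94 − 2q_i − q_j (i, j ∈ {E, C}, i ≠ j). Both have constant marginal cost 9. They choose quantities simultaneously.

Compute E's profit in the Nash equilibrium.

Firm E's profit: π = q_E(94 − 2q_E − q_C) − 9q_E.
∂π/∂q_E = 85 − 4q_E − q_C = 0 ⇒ q_E = 21.25 − 0.25q_C.
The game is symmetric, so in equilibrium q_C = q_E: the reaction function gives 1.25q_E = 21.25, hence q_E = 17.
P_E = 94 − 2·17 − 17 = 43.
Profit = (43 − 9)·17 = 578.

578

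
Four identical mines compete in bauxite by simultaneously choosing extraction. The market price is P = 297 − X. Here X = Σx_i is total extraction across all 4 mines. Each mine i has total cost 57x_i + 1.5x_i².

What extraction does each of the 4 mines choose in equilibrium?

A representative mine's profit is π_i = x_i(297 − X) − 57x_i − 1.5x_i², with X = x_i + Σ_{j≠i} x_j.
First-order condition: 240 − 5x_i − Σ_{j≠i} x_j = 0.
In a symmetric equilibrium every mine chooses the same x, so Σ_{j≠i} x_j = 3x. The condition becomes 240 − 8x = 0, giving x = 240/8 = 30.

30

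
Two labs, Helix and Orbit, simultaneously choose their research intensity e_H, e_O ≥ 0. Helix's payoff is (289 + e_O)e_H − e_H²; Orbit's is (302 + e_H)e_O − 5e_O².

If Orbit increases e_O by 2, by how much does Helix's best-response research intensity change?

1

Expanding Helix's payoff: 289e_H + e_Oe_H − e_H².
∂π/∂e_H = 289 + e_O − 2e_H = 0, so e_H = 144.5 + 0.5e_O.
The reaction-function slope is 0.5, so a 2-unit rise in e_O moves e_H by 0.5 × 2 = 1. Helix's best response rises — the actions are strategic complements.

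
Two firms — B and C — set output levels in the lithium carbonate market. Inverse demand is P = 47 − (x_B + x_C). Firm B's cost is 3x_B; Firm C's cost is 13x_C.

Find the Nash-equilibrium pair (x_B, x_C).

18, 8

Firm B's profit: π = x_B(47 − (x_B + x_C)) − 3x_B.
∂π/∂x_B = 44 − 2x_B − x_C = 0, so x_B = 22 − 0.5x_C.
By the same steps for C: x_C = 17 − 0.5x_B.
Plugging x_C into B's best response: x_B = 22 − 0.5(17 − 0.5x_B) ⇒ 0.75x_B = 13.5, so x_B = 18.
Then x_C = 17 − 0.5·18 = 8.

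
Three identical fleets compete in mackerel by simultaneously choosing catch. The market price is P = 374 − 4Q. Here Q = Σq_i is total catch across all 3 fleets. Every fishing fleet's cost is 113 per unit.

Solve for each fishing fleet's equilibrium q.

16.3125

A representative fishing fleet's profit is π_i = q_i(374 − 4Q) − 113q_i, with Q = q_i + Σ_{j≠i} q_j.
First-order condition: 261 − 8q_i − 4Σ_{j≠i} q_j = 0.
Imposing symmetry (q_j = q for all j) turns Σ_{j≠i} q_j into 2q, so 261 = 16q and q = 16.3125.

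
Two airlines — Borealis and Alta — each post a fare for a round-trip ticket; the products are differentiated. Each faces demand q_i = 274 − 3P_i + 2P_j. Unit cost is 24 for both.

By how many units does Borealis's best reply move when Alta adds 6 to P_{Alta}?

Borealis's profit: π = (P_{Borealis} − 24)(274 − 3P_{Borealis} + 2P_{Alta}).
∂π/∂P_{Borealis} = 346 − 6P_{Borealis} + 2P_{Alta} = 0 ⇒ P_{Borealis} = 173/3 + (1/3)P_{Alta}.
The reaction-function slope is 1/3, so a 6-unit rise in P_{Alta} moves P_{Borealis} by 1/3 × 6 = 2. Borealis's best response rises — the actions are strategic complements.

2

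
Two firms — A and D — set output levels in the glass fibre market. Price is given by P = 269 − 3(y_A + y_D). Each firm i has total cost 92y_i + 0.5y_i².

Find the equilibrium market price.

Firm A's profit: π = y_A(269 − 3(y_A + y_D)) − 92y_A − 0.5y_A².
∂π/∂y_A = 177 − 7y_A − 3y_D = 0, so y_A = 177/7 − (3/7)y_D.
Setting y_A = y_D in the reaction function: y_A = 177/7 − (3/7)y_A, so y_A = (177/7) / (10/7) = 17.7.
Equilibrium price: P = 269 − 3·35.4 = 162.8.

162.8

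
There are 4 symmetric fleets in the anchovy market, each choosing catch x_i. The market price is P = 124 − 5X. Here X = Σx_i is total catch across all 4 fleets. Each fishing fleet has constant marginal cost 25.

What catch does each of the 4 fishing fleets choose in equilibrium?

A representative fishing fleet's profit is π_i = x_i(124 − 5X) − 25x_i, with X = x_i + Σ_{j≠i} x_j.
First-order condition: 99 − 10x_i − 5Σ_{j≠i} x_j = 0.
In a symmetric equilibrium every fishing fleet chooses the same x, so Σ_{j≠i} x_j = 3x. The condition becomes 99 − 25x = 0, giving x = 99/25 = 3.96.

3.96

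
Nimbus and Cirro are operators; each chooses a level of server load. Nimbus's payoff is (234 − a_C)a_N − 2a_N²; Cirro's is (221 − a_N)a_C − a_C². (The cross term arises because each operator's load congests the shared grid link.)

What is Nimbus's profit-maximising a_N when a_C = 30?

Expanding Nimbus's payoff: 234a_N − a_Ca_N − 2a_N².
∂π/∂a_N = 234 − a_C − 4a_N = 0, so a_N = 58.5 − 0.25a_C.
At a_C = 30: a_N = 58.5 − 0.25·30 = 51.

51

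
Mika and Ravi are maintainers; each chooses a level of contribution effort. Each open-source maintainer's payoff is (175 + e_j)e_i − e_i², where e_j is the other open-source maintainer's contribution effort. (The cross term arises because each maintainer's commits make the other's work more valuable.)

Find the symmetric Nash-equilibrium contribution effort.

Mika's payoff is (175 + e_R)e_M − e_M².
∂π/∂e_M = 175 + e_R − 2e_M = 0, so e_M = 87.5 + 0.5e_R.
The game is symmetric, so in equilibrium e_R = e_M: the reaction function gives 0.5e_M = 87.5, hence e_M = 175.

175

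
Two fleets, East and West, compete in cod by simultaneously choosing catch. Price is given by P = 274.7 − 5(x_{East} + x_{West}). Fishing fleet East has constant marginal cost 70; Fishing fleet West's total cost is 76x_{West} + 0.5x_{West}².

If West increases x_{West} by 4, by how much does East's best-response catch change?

Fishing fleet East's profit: π = x_{East}(274.7 − 5(x_{East} + x_{West})) − 70x_{East}.
∂π/∂x_{East} = 204.7 − 10x_{East} − 5x_{West} = 0, so x_{East} = 20.47 − 0.5x_{West}.
The reaction-function slope is −0.5, so a 4-unit rise in x_{West} moves x_{East} by −0.5 × 4 = −2. East's best response falls — the actions are strategic substitutes.

-2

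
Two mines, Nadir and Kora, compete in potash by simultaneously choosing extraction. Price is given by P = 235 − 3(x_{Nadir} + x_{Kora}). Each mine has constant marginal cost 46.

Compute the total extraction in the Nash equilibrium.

Mine Nadir's profit: π = x_{Nadir}(235 − 3(x_{Nadir} + x_{Kora})) − 46x_{Nadir}.
∂π/∂x_{Nadir} = 189 − 6x_{Nadir} − 3x_{Kora} = 0, so x_{Nadir} = 31.5 − 0.5x_{Kora}.
The game is symmetric, so in equilibrium x_{Kora} = x_{Nadir}: the reaction function gives 1.5x_{Nadir} = 31.5, hence x_{Nadir} = 21.
Total extraction: 21 + 21 = 42.

42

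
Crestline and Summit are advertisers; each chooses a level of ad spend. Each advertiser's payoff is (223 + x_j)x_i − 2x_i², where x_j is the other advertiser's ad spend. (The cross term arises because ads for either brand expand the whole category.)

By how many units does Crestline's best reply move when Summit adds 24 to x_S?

Crestline's payoff is (223 + x_S)x_C − 2x_C².
∂π/∂x_C = 223 + x_S − 4x_C = 0, so x_C = 55.75 + 0.25x_S.
The reaction-function slope is 0.25, so a 24-unit rise in x_S moves x_C by 0.25 × 24 = 6. Crestline's best response rises — the actions are strategic complements.

6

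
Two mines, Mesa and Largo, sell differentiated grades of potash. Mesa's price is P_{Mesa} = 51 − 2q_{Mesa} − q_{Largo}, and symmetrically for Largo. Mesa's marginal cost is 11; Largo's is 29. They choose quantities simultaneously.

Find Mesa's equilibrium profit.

169.28

Mine Mesa's profit: π = q_{Mesa}(51 − 2q_{Mesa} − q_{Largo}) − 11q_{Mesa}.
∂π/∂q_{Mesa} = 40 − 4q_{Mesa} − q_{Largo} = 0 ⇒ q_{Mesa} = 10 − 0.25q_{Largo}.
Similarly q_{Largo} = 5.5 − 0.25q_{Mesa}.
Substituting the second reaction function into the first: q_{Mesa} = 10 − 0.25(5.5 − 0.25q_{Mesa}), which gives 0.9375q_{Mesa} = 8.625 ⇒ q_{Mesa} = 9.2.
Then q_{Largo} = 5.5 − 0.25·9.2 = 3.2.
P_{Mesa} = 51 − 2·9.2 − 3.2 = 29.4.
Profit = (29.4 − 11)·9.2 = 169.28.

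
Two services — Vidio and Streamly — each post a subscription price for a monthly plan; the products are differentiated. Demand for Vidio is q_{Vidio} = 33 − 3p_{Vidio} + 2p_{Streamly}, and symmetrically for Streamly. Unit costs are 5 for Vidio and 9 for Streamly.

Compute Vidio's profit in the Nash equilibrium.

Vidio's profit: π = (p_{Vidio} − 5)(33 − 3p_{Vidio} + 2p_{Streamly}).
∂π/∂p_{Vidio} = 48 − 6p_{Vidio} + 2p_{Streamly} = 0 ⇒ p_{Vidio} = 8 + (1/3)p_{Streamly}.
Similarly p_{Streamly} = 10 + (1/3)p_{Vidio}.
Solving the two reaction functions simultaneously: (1 − (1/3)(1/3))p_{Vidio} = 8 + (1/3)·10, so (8/9)p_{Vidio} = 34/3 and p_{Vidio} = 12.75.
Then p_{Streamly} = 10 + (1/3)·12.75 = 14.25.
q_{Vidio} = 33 − 3·12.75 + 2·14.25 = 23.25.
Profit = (12.75 − 5)·23.25 = 180.1875.

180.1875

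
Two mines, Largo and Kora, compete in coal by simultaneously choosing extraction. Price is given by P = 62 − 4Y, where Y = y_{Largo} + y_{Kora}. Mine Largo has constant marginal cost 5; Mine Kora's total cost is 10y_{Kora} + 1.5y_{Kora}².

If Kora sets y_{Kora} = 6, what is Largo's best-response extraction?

4.125

Mine Largo's profit: π = y_{Largo}(62 − 4(y_{Largo} + y_{Kora})) − 5y_{Largo}.
∂π/∂y_{Largo} = 57 − 8y_{Largo} − 4y_{Kora} = 0, so y_{Largo} = 7.125 − 0.5y_{Kora}.
At y_{Kora} = 6: y_{Largo} = 7.125 − 0.5·6 = 4.125.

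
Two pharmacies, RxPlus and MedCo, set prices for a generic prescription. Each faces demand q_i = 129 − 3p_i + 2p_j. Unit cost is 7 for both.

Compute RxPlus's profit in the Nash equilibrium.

RxPlus's profit: π = (p_{RxPlus} − 7)(129 − 3p_{RxPlus} + 2p_{MedCo}).
∂π/∂p_{RxPlus} = 150 − 6p_{RxPlus} + 2p_{MedCo} = 0 ⇒ p_{RxPlus} = 25 + (1/3)p_{MedCo}.
Setting p_{RxPlus} = p_{MedCo} in the reaction function: p_{RxPlus} = 25 + (1/3)p_{RxPlus}, so p_{RxPlus} = 25 / (2/3) = 37.5.
q_{RxPlus} = 129 − 3·37.5 + 2·37.5 = 91.5.
Profit = (37.5 − 7)·91.5 = 2790.75.

2790.75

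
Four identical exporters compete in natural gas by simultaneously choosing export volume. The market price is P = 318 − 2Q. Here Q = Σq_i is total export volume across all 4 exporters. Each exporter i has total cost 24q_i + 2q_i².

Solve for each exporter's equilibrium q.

21

A representative exporter's profit is π_i = q_i(318 − 2Q) − 24q_i − 2q_i², with Q = q_i + Σ_{j≠i} q_j.
First-order condition: 294 − 8q_i − 2Σ_{j≠i} q_j = 0.
Imposing symmetry (q_j = q for all j) turns Σ_{j≠i} q_j into 3q, so 294 = 14q and q = 21.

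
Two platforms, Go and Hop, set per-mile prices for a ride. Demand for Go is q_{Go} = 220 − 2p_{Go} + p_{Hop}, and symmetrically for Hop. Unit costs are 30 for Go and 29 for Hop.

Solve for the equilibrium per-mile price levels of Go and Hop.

Go's profit: π = (p_{Go} − 30)(220 − 2p_{Go} + p_{Hop}).
∂π/∂p_{Go} = 280 − 4p_{Go} + p_{Hop} = 0 ⇒ p_{Go} = 70 + 0.25p_{Hop}.
Similarly p_{Hop} = 69.5 + 0.25p_{Go}.
Plugging p_{Hop} into Go's best response: p_{Go} = 70 + 0.25(69.5 + 0.25p_{Go}) ⇒ 0.9375p_{Go} = 87.375, so p_{Go} = 93.2.
Then p_{Hop} = 69.5 + 0.25·93.2 = 92.8.

93.2, 92.8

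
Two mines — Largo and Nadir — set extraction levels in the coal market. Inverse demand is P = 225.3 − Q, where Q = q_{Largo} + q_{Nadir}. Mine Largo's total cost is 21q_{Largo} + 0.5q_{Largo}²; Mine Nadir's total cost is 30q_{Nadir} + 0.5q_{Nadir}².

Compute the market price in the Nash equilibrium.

125.4

Mine Largo's profit: π = q_{Largo}(225.3 − (q_{Largo} + q_{Nadir})) − 21q_{Largo} − 0.5q_{Largo}².
∂π/∂q_{Largo} = 204.3 − 3q_{Largo} − q_{Nadir} = 0, so q_{Largo} = 68.1 − (1/3)q_{Nadir}.
By the same steps for Nadir: q_{Nadir} = 65.1 − (1/3)q_{Largo}.
Substituting the second reaction function into the first: q_{Largo} = 68.1 − (1/3)(65.1 − (1/3)q_{Largo}), which gives (8/9)q_{Largo} = 46.4 ⇒ q_{Largo} = 52.2.
Then q_{Nadir} = 65.1 − (1/3)·52.2 = 47.7.
Equilibrium price: P = 225.3 − 99.9 = 125.4.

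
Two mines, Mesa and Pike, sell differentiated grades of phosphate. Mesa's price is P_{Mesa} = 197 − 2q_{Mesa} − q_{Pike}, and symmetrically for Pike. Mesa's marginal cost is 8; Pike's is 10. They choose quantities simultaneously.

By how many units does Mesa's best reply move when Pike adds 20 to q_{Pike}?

Mine Mesa's profit: π = q_{Mesa}(197 − 2q_{Mesa} − q_{Pike}) − 8q_{Mesa}.
∂π/∂q_{Mesa} = 189 − 4q_{Mesa} − q_{Pike} = 0 ⇒ q_{Mesa} = 47.25 − 0.25q_{Pike}.
The reaction-function slope is −0.25, so a 20-unit rise in q_{Pike} moves q_{Mesa} by −0.25 × 20 = −5. Mesa's best response falls — the actions are strategic substitutes.

-5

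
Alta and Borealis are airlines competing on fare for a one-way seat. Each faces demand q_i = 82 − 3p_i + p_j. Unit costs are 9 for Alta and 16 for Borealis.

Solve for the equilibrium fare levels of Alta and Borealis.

Alta's profit: π = (p_{Alta} − 9)(82 − 3p_{Alta} + p_{Borealis}).
∂π/∂p_{Alta} = 109 − 6p_{Alta} + p_{Borealis} = 0 ⇒ p_{Alta} = 109/6 + (1/6)p_{Borealis}.
Similarly p_{Borealis} = 65/3 + (1/6)p_{Alta}.
Substituting the second reaction function into the first: p_{Alta} = 109/6 + (1/6)(65/3 + (1/6)p_{Alta}), which gives (35/36)p_{Alta} = 196/9 ⇒ p_{Alta} = 22.4.
Then p_{Borealis} = 65/3 + (1/6)·22.4 = 25.4.

22.4, 25.4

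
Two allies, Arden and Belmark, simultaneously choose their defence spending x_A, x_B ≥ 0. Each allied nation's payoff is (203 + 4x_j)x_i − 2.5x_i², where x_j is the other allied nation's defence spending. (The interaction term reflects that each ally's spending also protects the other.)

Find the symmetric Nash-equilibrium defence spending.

203

Arden's payoff is (203 + 4x_B)x_A − 2.5x_A².
∂π/∂x_A = 203 + 4x_B − 5x_A = 0, so x_A = 40.6 + 0.8x_B.
By symmetry x_B = x_A; substituting into the reaction function, 0.2x_A = 40.6 and x_A = 203.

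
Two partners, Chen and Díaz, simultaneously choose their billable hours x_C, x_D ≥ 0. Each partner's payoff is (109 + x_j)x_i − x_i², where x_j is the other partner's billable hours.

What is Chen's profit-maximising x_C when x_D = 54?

Chen's payoff is (109 + x_D)x_C − x_C².
∂π/∂x_C = 109 + x_D − 2x_C = 0, so x_C = 54.5 + 0.5x_D.
At x_D = 54: x_C = 54.5 + 0.5·54 = 81.5.

81.5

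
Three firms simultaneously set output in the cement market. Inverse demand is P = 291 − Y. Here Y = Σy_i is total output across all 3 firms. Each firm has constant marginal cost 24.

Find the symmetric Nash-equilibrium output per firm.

66.75

A representative firm's profit is π_i = y_i(291 − Y) − 24y_i, with Y = y_i + Σ_{j≠i} y_j.
First-order condition: 267 − 2y_i − Σ_{j≠i} y_j = 0.
Imposing symmetry (y_j = y for all j) turns Σ_{j≠i} y_j into 2y, so 267 = 4y and y = 66.75.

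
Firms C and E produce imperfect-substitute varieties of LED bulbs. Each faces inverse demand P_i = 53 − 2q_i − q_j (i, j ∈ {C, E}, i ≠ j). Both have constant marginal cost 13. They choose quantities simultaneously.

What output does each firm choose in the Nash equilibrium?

8

Firm C's profit: π = q_C(53 − 2q_C − q_E) − 13q_C.
∂π/∂q_C = 40 − 4q_C − q_E = 0 ⇒ q_C = 10 − 0.25q_E.
Setting q_C = q_E in the reaction function: q_C = 10 − 0.25q_C, so q_C = 10 / 1.25 = 8.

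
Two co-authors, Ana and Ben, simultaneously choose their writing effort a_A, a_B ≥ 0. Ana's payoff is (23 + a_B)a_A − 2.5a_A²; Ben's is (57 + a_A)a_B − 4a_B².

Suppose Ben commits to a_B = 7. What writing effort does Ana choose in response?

6

Expanding Ana's payoff: 23a_A + a_Ba_A − 2.5a_A².
∂π/∂a_A = 23 + a_B − 5a_A = 0, so a_A = 4.6 + 0.2a_B.
At a_B = 7: a_A = 4.6 + 0.2·7 = 6.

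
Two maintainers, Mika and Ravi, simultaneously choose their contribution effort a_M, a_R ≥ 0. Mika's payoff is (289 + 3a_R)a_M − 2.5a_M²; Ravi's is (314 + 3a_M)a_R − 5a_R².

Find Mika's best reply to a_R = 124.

Expanding Mika's payoff: 289a_M + 3a_Ra_M − 2.5a_M².
∂π/∂a_M = 289 + 3a_R − 5a_M = 0, so a_M = 57.8 + 0.6a_R.
At a_R = 124: a_M = 57.8 + 0.6·124 = 132.2.

132.2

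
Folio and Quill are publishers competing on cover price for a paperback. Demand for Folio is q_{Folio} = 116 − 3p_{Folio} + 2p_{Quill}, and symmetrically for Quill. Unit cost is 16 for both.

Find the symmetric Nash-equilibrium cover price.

Folio's profit: π = (p_{Folio} − 16)(116 − 3p_{Folio} + 2p_{Quill}).
∂π/∂p_{Folio} = 164 − 6p_{Folio} + 2p_{Quill} = 0 ⇒ p_{Folio} = 82/3 + (1/3)p_{Quill}.
By symmetry p_{Quill} = p_{Folio}; substituting into the reaction function, (2/3)p_{Folio} = 82/3 and p_{Folio} = 41.

41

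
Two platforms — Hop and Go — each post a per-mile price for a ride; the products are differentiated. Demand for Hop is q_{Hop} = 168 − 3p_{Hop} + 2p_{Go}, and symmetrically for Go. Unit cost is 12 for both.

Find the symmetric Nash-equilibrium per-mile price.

Hop's profit: π = (p_{Hop} − 12)(168 − 3p_{Hop} + 2p_{Go}).
∂π/∂p_{Hop} = 204 − 6p_{Hop} + 2p_{Go} = 0 ⇒ p_{Hop} = 34 + (1/3)p_{Go}.
Setting p_{Hop} = p_{Go} in the reaction function: p_{Hop} = 34 + (1/3)p_{Hop}, so p_{Hop} = 34 / (2/3) = 51.

51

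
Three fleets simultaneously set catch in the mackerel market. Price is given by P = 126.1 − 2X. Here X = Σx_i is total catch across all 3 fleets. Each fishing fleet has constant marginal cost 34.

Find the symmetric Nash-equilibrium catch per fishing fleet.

A representative fishing fleet's profit is π_i = x_i(126.1 − 2X) − 34x_i, with X = x_i + Σ_{j≠i} x_j.
First-order condition: 92.1 − 4x_i − 2Σ_{j≠i} x_j = 0.
In a symmetric equilibrium every fishing fleet chooses the same x, so Σ_{j≠i} x_j = 2x. The condition becomes 92.1 − 8x = 0, giving x = 92.1/8 = 11.5125.

11.5125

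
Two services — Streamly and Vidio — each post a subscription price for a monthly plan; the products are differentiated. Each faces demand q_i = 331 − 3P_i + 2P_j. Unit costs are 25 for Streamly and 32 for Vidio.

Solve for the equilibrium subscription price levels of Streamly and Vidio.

Streamly's profit: π = (P_{Streamly} − 25)(331 − 3P_{Streamly} + 2P_{Vidio}).
∂π/∂P_{Streamly} = 406 − 6P_{Streamly} + 2P_{Vidio} = 0 ⇒ P_{Streamly} = 203/3 + (1/3)P_{Vidio}.
Similarly P_{Vidio} = 427/6 + (1/3)P_{Streamly}.
Plugging P_{Vidio} into Streamly's best response: P_{Streamly} = 203/3 + (1/3)(427/6 + (1/3)P_{Streamly}) ⇒ (8/9)P_{Streamly} = 1645/18, so P_{Streamly} = 102.8125.
Then P_{Vidio} = 427/6 + (1/3)·102.8125 = 105.4375.

102.8125, 105.4375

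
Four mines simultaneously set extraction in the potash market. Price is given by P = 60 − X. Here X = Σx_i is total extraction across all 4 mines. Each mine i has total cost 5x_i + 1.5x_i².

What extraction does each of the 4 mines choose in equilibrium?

A representative mine's profit is π_i = x_i(60 − X) − 5x_i − 1.5x_i², with X = x_i + Σ_{j≠i} x_j.
First-order condition: 55 − 5x_i − Σ_{j≠i} x_j = 0.
Imposing symmetry (x_j = x for all j) turns Σ_{j≠i} x_j into 3x, so 55 = 8x and x = 6.875.

6.875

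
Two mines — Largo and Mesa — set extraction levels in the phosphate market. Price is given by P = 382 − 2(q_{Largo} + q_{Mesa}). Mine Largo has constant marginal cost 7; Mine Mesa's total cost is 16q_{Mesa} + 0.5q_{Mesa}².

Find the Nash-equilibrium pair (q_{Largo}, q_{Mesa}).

Mine Largo's profit: π = q_{Largo}(382 − 2(q_{Largo} + q_{Mesa})) − 7q_{Largo}.
∂π/∂q_{Largo} = 375 − 4q_{Largo} − 2q_{Mesa} = 0, so q_{Largo} = 93.75 − 0.5q_{Mesa}.
For Mesa: ∂π/∂q_{Mesa} = 366 − 5q_{Mesa} − 2q_{Largo} = 0 ⇒ q_{Mesa} = 73.2 − 0.4q_{Largo}.
Plugging q_{Mesa} into Largo's best response: q_{Largo} = 93.75 − 0.5(73.2 − 0.4q_{Largo}) ⇒ 0.8q_{Largo} = 57.15, so q_{Largo} = 71.4375.
Then q_{Mesa} = 73.2 − 0.4·71.4375 = 44.625.

71.4375, 44.625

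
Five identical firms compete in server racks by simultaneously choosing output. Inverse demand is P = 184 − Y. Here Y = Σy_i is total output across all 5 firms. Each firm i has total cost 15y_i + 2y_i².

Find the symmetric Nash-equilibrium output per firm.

A representative firm's profit is π_i = y_i(184 − Y) − 15y_i − 2y_i², with Y = y_i + Σ_{j≠i} y_j.
First-order condition: 169 − 6y_i − Σ_{j≠i} y_j = 0.
In a symmetric equilibrium every firm chooses the same y, so Σ_{j≠i} y_j = 4y. The condition becomes 169 − 10y = 0, giving y = 169/10 = 16.9.

16.9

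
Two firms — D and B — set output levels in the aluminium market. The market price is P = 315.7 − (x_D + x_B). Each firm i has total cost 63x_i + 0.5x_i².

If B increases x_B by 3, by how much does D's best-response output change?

-1

Firm D's profit: π = x_D(315.7 − (x_D + x_B)) − 63x_D − 0.5x_D².
∂π/∂x_D = 252.7 − 3x_D − x_B = 0, so x_D = 2527/30 − (1/3)x_B.
The reaction-function slope is −1/3, so a 3-unit rise in x_B moves x_D by −1/3 × 3 = −1. D's best response falls — the actions are strategic substitutes.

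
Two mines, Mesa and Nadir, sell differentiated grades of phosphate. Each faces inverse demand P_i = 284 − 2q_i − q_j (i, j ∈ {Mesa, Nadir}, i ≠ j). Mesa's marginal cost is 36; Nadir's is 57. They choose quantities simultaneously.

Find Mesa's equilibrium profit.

5202

Mine Mesa's profit: π = q_{Mesa}(284 − 2q_{Mesa} − q_{Nadir}) − 36q_{Mesa}.
∂π/∂q_{Mesa} = 248 − 4q_{Mesa} − q_{Nadir} = 0 ⇒ q_{Mesa} = 62 − 0.25q_{Nadir}.
Similarly q_{Nadir} = 56.75 − 0.25q_{Mesa}.
Solving the two reaction functions simultaneously: (1 − (−0.25)(−0.25))q_{Mesa} = 62 − 0.25·56.75, so 0.9375q_{Mesa} = 47.8125 and q_{Mesa} = 51.
Then q_{Nadir} = 56.75 − 0.25·51 = 44.
P_{Mesa} = 284 − 2·51 − 44 = 138.
Profit = (138 − 36)·51 = 5202.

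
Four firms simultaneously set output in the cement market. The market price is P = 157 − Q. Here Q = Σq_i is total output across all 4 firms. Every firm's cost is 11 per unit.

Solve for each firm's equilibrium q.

A representative firm's profit is π_i = q_i(157 − Q) − 11q_i, with Q = q_i + Σ_{j≠i} q_j.
First-order condition: 146 − 2q_i − Σ_{j≠i} q_j = 0.
Imposing symmetry (q_j = q for all j) turns Σ_{j≠i} q_j into 3q, so 146 = 5q and q = 29.2.

29.2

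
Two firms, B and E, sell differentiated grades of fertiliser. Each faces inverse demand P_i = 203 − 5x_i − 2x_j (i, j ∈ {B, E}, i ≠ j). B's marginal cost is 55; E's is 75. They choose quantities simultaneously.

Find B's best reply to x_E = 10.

12.8

Firm B's profit: π = x_B(203 − 5x_B − 2x_E) − 55x_B.
∂π/∂x_B = 148 − 10x_B − 2x_E = 0 ⇒ x_B = 14.8 − 0.2x_E.
At x_E = 10: x_B = 14.8 − 0.2·10 = 12.8.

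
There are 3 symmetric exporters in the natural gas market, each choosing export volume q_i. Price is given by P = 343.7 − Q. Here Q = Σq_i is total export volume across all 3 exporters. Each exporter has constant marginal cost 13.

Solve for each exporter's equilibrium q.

A representative exporter's profit is π_i = q_i(343.7 − Q) − 13q_i, with Q = q_i + Σ_{j≠i} q_j.
First-order condition: 330.7 − 2q_i − Σ_{j≠i} q_j = 0.
In a symmetric equilibrium every exporter chooses the same q, so Σ_{j≠i} q_j = 2q. The condition becomes 330.7 − 4q = 0, giving q = 330.7/4 = 82.675.

82.675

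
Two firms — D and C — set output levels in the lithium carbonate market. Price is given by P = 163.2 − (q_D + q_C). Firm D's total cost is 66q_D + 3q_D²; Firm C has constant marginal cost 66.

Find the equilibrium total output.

51.84

Firm D's profit: π = q_D(163.2 − (q_D + q_C)) − 66q_D − 3q_D².
∂π/∂q_D = 97.2 − 8q_D − q_C = 0, so q_D = 12.15 − 0.125q_C.
For C: ∂π/∂q_C = 97.2 − 2q_C − q_D = 0 ⇒ q_C = 48.6 − 0.5q_D.
Solving the two reaction functions simultaneously: (1 − (−0.125)(−0.5))q_D = 12.15 − 0.125·48.6, so 0.9375q_D = 6.075 and q_D = 6.48.
Then q_C = 48.6 − 0.5·6.48 = 45.36.
Total output: 6.48 + 45.36 = 51.84.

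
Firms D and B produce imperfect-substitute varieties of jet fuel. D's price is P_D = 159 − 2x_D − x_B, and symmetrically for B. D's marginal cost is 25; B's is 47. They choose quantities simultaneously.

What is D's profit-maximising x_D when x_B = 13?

Firm D's profit: π = x_D(159 − 2x_D − x_B) − 25x_D.
∂π/∂x_D = 134 − 4x_D − x_B = 0 ⇒ x_D = 33.5 − 0.25x_B.
At x_B = 13: x_D = 33.5 − 0.25·13 = 30.25.

30.25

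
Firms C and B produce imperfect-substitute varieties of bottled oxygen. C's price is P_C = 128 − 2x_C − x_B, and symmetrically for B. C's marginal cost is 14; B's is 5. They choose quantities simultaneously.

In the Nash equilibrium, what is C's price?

58.4

Firm C's profit: π = x_C(128 − 2x_C − x_B) − 14x_C.
∂π/∂x_C = 114 − 4x_C − x_B = 0 ⇒ x_C = 28.5 − 0.25x_B.
Similarly x_B = 30.75 − 0.25x_C.
Substituting the second reaction function into the first: x_C = 28.5 − 0.25(30.75 − 0.25x_C), which gives 0.9375x_C = 20.8125 ⇒ x_C = 22.2.
Then x_B = 30.75 − 0.25·22.2 = 25.2.
P_C = 128 − 2·22.2 − 25.2 = 58.4.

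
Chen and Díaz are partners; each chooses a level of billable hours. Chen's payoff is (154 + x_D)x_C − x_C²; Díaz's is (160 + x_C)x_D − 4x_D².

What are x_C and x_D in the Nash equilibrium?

Expanding Chen's payoff: 154x_C + x_Dx_C − x_C².
∂π/∂x_C = 154 + x_D − 2x_C = 0, so x_C = 77 + 0.5x_D.
Likewise for Díaz: x_D = 20 + 0.125x_C.
Solving the two reaction functions simultaneously: (1 − (0.5)(0.125))x_C = 77 + 0.5·20, so 0.9375x_C = 87 and x_C = 92.8.
Then x_D = 20 + 0.125·92.8 = 31.6.

92.8, 31.6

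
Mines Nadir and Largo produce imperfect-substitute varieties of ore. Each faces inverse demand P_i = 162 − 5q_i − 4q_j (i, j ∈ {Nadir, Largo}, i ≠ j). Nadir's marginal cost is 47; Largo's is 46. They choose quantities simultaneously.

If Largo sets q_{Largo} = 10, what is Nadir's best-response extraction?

7.5

Mine Nadir's profit: π = q_{Nadir}(162 − 5q_{Nadir} − 4q_{Largo}) − 47q_{Nadir}.
∂π/∂q_{Nadir} = 115 − 10q_{Nadir} − 4q_{Largo} = 0 ⇒ q_{Nadir} = 11.5 − 0.4q_{Largo}.
At q_{Largo} = 10: q_{Nadir} = 11.5 − 0.4·10 = 7.5.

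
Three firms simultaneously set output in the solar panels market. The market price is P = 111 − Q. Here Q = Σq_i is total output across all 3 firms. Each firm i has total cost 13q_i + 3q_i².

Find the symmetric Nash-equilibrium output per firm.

9.8

A representative firm's profit is π_i = q_i(111 − Q) − 13q_i − 3q_i², with Q = q_i + Σ_{j≠i} q_j.
First-order condition: 98 − 8q_i − Σ_{j≠i} q_j = 0.
In a symmetric equilibrium every firm chooses the same q, so Σ_{j≠i} q_j = 2q. The condition becomes 98 − 10q = 0, giving q = 98/10 = 9.8.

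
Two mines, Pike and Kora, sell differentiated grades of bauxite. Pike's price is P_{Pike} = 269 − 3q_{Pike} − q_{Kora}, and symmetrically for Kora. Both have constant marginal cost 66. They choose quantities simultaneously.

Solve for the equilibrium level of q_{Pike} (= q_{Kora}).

Mine Pike's profit: π = q_{Pike}(269 − 3q_{Pike} − q_{Kora}) − 66q_{Pike}.
∂π/∂q_{Pike} = 203 − 6q_{Pike} − q_{Kora} = 0 ⇒ q_{Pike} = 203/6 − (1/6)q_{Kora}.
The game is symmetric, so in equilibrium q_{Kora} = q_{Pike}: the reaction function gives (7/6)q_{Pike} = 203/6, hence q_{Pike} = 29.

29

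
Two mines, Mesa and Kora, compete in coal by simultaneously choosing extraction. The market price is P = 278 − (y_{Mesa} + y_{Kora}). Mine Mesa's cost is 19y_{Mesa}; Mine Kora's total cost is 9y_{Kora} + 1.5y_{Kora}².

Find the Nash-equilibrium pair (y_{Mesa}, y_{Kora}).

114, 31

Mine Mesa's profit: π = y_{Mesa}(278 − (y_{Mesa} + y_{Kora})) − 19y_{Mesa}.
∂π/∂y_{Mesa} = 259 − 2y_{Mesa} − y_{Kora} = 0, so y_{Mesa} = 129.5 − 0.5y_{Kora}.
For Kora: ∂π/∂y_{Kora} = 269 − 5y_{Kora} − y_{Mesa} = 0 ⇒ y_{Kora} = 53.8 − 0.2y_{Mesa}.
Plugging y_{Kora} into Mesa's best response: y_{Mesa} = 129.5 − 0.5(53.8 − 0.2y_{Mesa}) ⇒ 0.9y_{Mesa} = 102.6, so y_{Mesa} = 114.
Then y_{Kora} = 53.8 − 0.2·114 = 31.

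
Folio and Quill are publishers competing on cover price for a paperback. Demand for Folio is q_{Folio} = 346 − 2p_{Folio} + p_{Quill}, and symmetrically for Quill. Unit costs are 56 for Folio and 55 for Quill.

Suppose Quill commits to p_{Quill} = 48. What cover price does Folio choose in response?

Folio's profit: π = (p_{Folio} − 56)(346 − 2p_{Folio} + p_{Quill}).
∂π/∂p_{Folio} = 458 − 4p_{Folio} + p_{Quill} = 0 ⇒ p_{Folio} = 114.5 + 0.25p_{Quill}.
At p_{Quill} = 48: p_{Folio} = 114.5 + 0.25·48 = 126.5.

126.5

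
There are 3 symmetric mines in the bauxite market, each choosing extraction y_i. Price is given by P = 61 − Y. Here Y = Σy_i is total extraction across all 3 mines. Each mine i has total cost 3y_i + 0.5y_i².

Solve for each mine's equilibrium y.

A representative mine's profit is π_i = y_i(61 − Y) − 3y_i − 0.5y_i², with Y = y_i + Σ_{j≠i} y_j.
First-order condition: 58 − 3y_i − Σ_{j≠i} y_j = 0.
In a symmetric equilibrium every mine chooses the same y, so Σ_{j≠i} y_j = 2y. The condition becomes 58 − 5y = 0, giving y = 58/5 = 11.6.

11.6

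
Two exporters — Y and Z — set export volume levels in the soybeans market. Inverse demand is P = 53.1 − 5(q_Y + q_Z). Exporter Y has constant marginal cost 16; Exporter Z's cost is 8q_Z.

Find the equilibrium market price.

25.7

Exporter Y's profit: π = q_Y(53.1 − 5(q_Y + q_Z)) − 16q_Y.
∂π/∂q_Y = 37.1 − 10q_Y − 5q_Z = 0, so q_Y = 3.71 − 0.5q_Z.
By the same steps for Z: q_Z = 4.51 − 0.5q_Y.
Plugging q_Z into Y's best response: q_Y = 3.71 − 0.5(4.51 − 0.5q_Y) ⇒ 0.75q_Y = 1.455, so q_Y = 1.94.
Then q_Z = 4.51 − 0.5·1.94 = 3.54.
Equilibrium price: P = 53.1 − 5·5.48 = 25.7.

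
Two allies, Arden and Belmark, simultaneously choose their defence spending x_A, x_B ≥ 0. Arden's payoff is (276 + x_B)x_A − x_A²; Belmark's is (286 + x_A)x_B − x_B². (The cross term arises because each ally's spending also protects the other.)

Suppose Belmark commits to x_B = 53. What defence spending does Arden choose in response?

164.5

Expanding Arden's payoff: 276x_A + x_Bx_A − x_A².
∂π/∂x_A = 276 + x_B − 2x_A = 0, so x_A = 138 + 0.5x_B.
At x_B = 53: x_A = 138 + 0.5·53 = 164.5.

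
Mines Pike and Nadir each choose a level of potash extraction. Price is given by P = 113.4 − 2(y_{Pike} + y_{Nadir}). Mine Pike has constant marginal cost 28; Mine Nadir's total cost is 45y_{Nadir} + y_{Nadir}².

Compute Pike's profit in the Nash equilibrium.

Mine Pike's profit: π = y_{Pike}(113.4 − 2(y_{Pike} + y_{Nadir})) − 28y_{Pike}.
∂π/∂y_{Pike} = 85.4 − 4y_{Pike} − 2y_{Nadir} = 0, so y_{Pike} = 21.35 − 0.5y_{Nadir}.
For Nadir: ∂π/∂y_{Nadir} = 68.4 − 6y_{Nadir} − 2y_{Pike} = 0 ⇒ y_{Nadir} = 11.4 − (1/3)y_{Pike}.
Substituting the second reaction function into the first: y_{Pike} = 21.35 − 0.5(11.4 − (1/3)y_{Pike}), which gives (5/6)y_{Pike} = 15.65 ⇒ y_{Pike} = 18.78.
Then y_{Nadir} = 11.4 − (1/3)·18.78 = 5.14.
Price P = 113.4 − 2·23.92 = 65.56.
Pike's profit: (65.56 − 28)·18.78 = 705.3768.

705.3768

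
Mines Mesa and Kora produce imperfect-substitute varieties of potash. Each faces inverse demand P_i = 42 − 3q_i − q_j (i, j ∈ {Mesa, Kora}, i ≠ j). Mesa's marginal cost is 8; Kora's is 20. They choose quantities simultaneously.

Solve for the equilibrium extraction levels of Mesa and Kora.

5.2, 2.8

Mine Mesa's profit: π = q_{Mesa}(42 − 3q_{Mesa} − q_{Kora}) − 8q_{Mesa}.
∂π/∂q_{Mesa} = 34 − 6q_{Mesa} − q_{Kora} = 0 ⇒ q_{Mesa} = 17/3 − (1/6)q_{Kora}.
Similarly q_{Kora} = 11/3 − (1/6)q_{Mesa}.
Plugging q_{Kora} into Mesa's best response: q_{Mesa} = 17/3 − (1/6)(11/3 − (1/6)q_{Mesa}) ⇒ (35/36)q_{Mesa} = 91/18, so q_{Mesa} = 5.2.
Then q_{Kora} = 11/3 − (1/6)·5.2 = 2.8.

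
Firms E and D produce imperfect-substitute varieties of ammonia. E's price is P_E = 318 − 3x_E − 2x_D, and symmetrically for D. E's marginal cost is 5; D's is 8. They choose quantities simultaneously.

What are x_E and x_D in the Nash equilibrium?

Firm E's profit: π = x_E(318 − 3x_E − 2x_D) − 5x_E.
∂π/∂x_E = 313 − 6x_E − 2x_D = 0 ⇒ x_E = 313/6 − (1/3)x_D.
Similarly x_D = 155/3 − (1/3)x_E.
Substituting the second reaction function into the first: x_E = 313/6 − (1/3)(155/3 − (1/3)x_E), which gives (8/9)x_E = 629/18 ⇒ x_E = 39.3125.
Then x_D = 155/3 − (1/3)·39.3125 = 38.5625.

39.3125, 38.5625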